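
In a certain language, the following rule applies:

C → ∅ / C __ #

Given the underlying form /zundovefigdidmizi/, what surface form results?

zundovefigdidmizi

No segment of /zundovefigdidmizi/ meets the structural description of the rule, so the form surfaces unchanged.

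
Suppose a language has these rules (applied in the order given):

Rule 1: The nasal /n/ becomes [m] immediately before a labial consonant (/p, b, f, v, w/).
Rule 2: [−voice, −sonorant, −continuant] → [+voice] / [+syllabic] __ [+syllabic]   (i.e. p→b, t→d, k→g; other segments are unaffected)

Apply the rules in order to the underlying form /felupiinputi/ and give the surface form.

felubiimpudi

Rule 1 (nasal place assimilation): /n/ precedes the labial consonant /p/, so it assimilates in place to [m]. /felupiinputi/ → felupiimputi.
Rule 2 (intervocalic voicing): /p/ is a voiceless stop between vowels /u/ and /i/, so it voices to [b]. /t/ is a voiceless stop between vowels /u/ and /i/, so it voices to [d]. /felupiimputi/ → felubiimpudi.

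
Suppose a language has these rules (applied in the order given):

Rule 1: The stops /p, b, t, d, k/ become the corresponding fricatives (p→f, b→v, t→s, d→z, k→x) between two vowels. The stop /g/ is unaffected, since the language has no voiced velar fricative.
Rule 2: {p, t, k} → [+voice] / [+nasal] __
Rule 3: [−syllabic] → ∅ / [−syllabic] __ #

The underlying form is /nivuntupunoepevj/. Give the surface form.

Rule 1 (intervocalic spirantization): /p/ is a stop between vowels /u/ and /u/, so it spirantizes to the fricative [f]. /p/ is a stop between vowels /e/ and /e/, so it spirantizes to the fricative [f]. /nivuntupunoepevj/ → nivuntufunoefevj.
Rule 2 (post-nasal voicing): /t/ is a voiceless stop immediately after the nasal /n/, so it voices to [d]. /nivuntufunoefevj/ → nivundufunoefevj.
Rule 3 (final cluster simplification): /j/ is the second consonant of a word-final cluster /vj/, so it deletes. /nivundufunoefevj/ → nivundufunoefev.

nivundufunoefev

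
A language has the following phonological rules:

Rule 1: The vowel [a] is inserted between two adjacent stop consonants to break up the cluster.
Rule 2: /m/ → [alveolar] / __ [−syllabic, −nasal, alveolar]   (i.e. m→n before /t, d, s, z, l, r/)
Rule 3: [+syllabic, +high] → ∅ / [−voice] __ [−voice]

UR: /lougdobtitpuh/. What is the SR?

lougadobattaph

Rule 1 (stop-cluster a-epenthesis): /g/ and /d/ form a stop–stop cluster, so [a] is inserted between them. /b/ and /t/ form a stop–stop cluster, so [a] is inserted between them. /t/ and /p/ form a stop–stop cluster, so [a] is inserted between them. /lougdobtitpuh/ → lougadobatitapuh.
Rule 2 (nasal place assimilation): no segment meets the environment; /lougadobatitapuh/ is unchanged.
Rule 3 (high vowel syncope): /i/ is a high vowel flanked by voiceless consonants /t/ and /t/, so it deletes. /u/ is a high vowel flanked by voiceless consonants /p/ and /h/, so it deletes. /lougadobatitapuh/ → lougadobattaph.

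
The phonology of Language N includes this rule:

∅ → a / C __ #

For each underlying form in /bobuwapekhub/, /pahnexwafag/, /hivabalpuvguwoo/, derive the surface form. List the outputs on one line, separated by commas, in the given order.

bobuwapekhuba, pahnexwafaga, hivabalpuvguwoo

/bobuwapekhub/: the form ends in the consonant /b/, so [a] is inserted word-finally. → [bobuwapekhuba].
/pahnexwafag/: the form ends in the consonant /g/, so [a] is inserted word-finally. → [pahnexwafaga].
/hivabalpuvguwoo/: the rule's environment is not met; surfaces unchanged as [hivabalpuvguwoo].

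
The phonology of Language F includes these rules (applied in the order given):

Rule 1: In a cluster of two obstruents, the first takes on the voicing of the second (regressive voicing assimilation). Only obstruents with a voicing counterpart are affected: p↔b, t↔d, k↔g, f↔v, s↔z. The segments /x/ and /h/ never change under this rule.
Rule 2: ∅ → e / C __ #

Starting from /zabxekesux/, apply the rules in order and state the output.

zapxekesuxe

Rule 1 (regressive voicing assimilation): /b/ precedes the voiceless obstruent /x/, so it devoices to [p] by assimilation. /zabxekesux/ → zapxekesux.
Rule 2 (final e-epenthesis): the form ends in the consonant /x/, so [e] is inserted word-finally. /zapxekesux/ → zapxekesuxe.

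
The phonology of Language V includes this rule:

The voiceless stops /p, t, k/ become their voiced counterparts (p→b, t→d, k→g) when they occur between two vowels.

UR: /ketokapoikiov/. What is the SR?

kedogaboigiov

Scanning /ketokapoikiov/: /k/ at position 1 is not in the conditioning environment; /t/ is a voiceless stop between vowels /e/ and /o/, so it voices to [d]; /k/ is a voiceless stop between vowels /o/ and /a/, so it voices to [g]; /p/ is a voiceless stop between vowels /a/ and /o/, so it voices to [b]; /k/ is a voiceless stop between vowels /i/ and /i/, so it voices to [g].
Result: [kedogaboigiov].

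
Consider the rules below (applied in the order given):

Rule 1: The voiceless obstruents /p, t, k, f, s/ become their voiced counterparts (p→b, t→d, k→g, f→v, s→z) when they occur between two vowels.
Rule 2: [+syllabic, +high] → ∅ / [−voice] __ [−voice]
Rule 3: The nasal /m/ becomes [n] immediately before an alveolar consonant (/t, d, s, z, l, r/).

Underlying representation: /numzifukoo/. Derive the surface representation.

Rule 1 (intervocalic voicing): /f/ is a voiceless obstruent between vowels /i/ and /u/, so it voices to [v]. /k/ is a voiceless obstruent between vowels /u/ and /o/, so it voices to [g]. /numzifukoo/ → numzivugoo.
Rule 2 (high vowel syncope): no segment meets the environment; /numzivugoo/ is unchanged.
Rule 3 (nasal place assimilation): /m/ precedes the alveolar consonant /z/, so it assimilates in place to [n]. /numzivugoo/ → nunzivugoo.

nunzivugoo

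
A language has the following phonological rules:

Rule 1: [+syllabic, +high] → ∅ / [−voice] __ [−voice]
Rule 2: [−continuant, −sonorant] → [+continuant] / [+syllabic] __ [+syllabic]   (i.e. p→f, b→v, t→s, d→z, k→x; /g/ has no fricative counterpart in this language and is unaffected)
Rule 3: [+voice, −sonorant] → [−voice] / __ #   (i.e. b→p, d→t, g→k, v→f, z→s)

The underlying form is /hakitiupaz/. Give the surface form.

haktiufas

Rule 1 (high vowel syncope): /i/ is a high vowel flanked by voiceless consonants /k/ and /t/, so it deletes. /hakitiupaz/ → haktiupaz.
Rule 2 (intervocalic spirantization): /p/ is a stop between vowels /u/ and /a/, so it spirantizes to the fricative [f]. /haktiupaz/ → haktiufaz.
Rule 3 (final devoicing): /z/ is a voiced obstruent in word-final position, so it devoices to [s]. /haktiufaz/ → haktiufas.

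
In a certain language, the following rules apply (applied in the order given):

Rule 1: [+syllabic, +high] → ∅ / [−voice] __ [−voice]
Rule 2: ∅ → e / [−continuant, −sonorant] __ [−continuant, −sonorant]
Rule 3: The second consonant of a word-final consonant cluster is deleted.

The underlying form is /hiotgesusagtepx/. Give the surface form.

Rule 1 (high vowel syncope): /u/ is a high vowel flanked by voiceless consonants /s/ and /s/, so it deletes. /hiotgesusagtepx/ → hiotgessagtepx.
Rule 2 (stop-cluster e-epenthesis): /t/ and /g/ form a stop–stop cluster, so [e] is inserted between them. /g/ and /t/ form a stop–stop cluster, so [e] is inserted between them. /hiotgessagtepx/ → hiotegessagetepx.
Rule 3 (final cluster simplification): /x/ is the second consonant of a word-final cluster /px/, so it deletes. /hiotegessagetepx/ → hiotegessagetep.

hiotegessagetep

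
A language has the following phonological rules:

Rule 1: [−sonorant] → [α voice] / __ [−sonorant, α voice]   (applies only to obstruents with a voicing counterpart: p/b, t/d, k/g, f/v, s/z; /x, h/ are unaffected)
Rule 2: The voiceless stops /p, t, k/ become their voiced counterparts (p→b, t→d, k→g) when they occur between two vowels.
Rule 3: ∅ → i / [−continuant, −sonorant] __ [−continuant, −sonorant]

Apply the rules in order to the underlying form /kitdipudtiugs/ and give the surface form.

kididibutitiuks

Rule 1 (regressive voicing assimilation): /t/ precedes the voiced obstruent /d/, so it voices to [d] by assimilation. /d/ precedes the voiceless obstruent /t/, so it devoices to [t] by assimilation. /g/ precedes the voiceless obstruent /s/, so it devoices to [k] by assimilation. /kitdipudtiugs/ → kiddiputtiuks.
Rule 2 (intervocalic voicing): /p/ is a voiceless stop between vowels /i/ and /u/, so it voices to [b]. /kiddiputtiuks/ → kiddibuttiuks.
Rule 3 (stop-cluster i-epenthesis): /d/ and /d/ form a stop–stop cluster, so [i] is inserted between them. /t/ and /t/ form a stop–stop cluster, so [i] is inserted between them. /kiddibuttiuks/ → kididibutitiuks.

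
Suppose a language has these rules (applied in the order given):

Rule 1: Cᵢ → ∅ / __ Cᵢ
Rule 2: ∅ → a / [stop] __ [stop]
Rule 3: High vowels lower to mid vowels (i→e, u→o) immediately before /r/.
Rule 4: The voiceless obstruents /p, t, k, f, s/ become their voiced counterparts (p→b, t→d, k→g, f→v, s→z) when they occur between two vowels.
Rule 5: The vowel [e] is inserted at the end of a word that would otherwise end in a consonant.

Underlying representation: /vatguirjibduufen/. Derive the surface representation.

Rule 1 (degemination): no segment meets the environment; /vatguirjibduufen/ is unchanged.
Rule 2 (stop-cluster a-epenthesis): /t/ and /g/ form a stop–stop cluster, so [a] is inserted between them. /b/ and /d/ form a stop–stop cluster, so [a] is inserted between them. /vatguirjibduufen/ → vataguirjibaduufen.
Rule 3 (pre-rhotic lowering): /i/ is a high vowel immediately before /r/, so it lowers to [e]. /vataguirjibaduufen/ → vataguerjibaduufen.
Rule 4 (intervocalic voicing): /t/ is a voiceless obstruent between vowels /a/ and /a/, so it voices to [d]. /f/ is a voiceless obstruent between vowels /u/ and /e/, so it voices to [v]. /vataguerjibaduufen/ → vadaguerjibaduuven.
Rule 5 (final e-epenthesis): the form ends in the consonant /n/, so [e] is inserted word-finally. /vadaguerjibaduuven/ → vadaguerjibaduuvene.

vadaguerjibaduuvene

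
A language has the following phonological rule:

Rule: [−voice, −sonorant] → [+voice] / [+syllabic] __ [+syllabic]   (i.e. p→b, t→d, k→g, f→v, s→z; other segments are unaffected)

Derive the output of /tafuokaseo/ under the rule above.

tavuogazeo

/f/ is a voiceless obstruent between vowels /a/ and /u/, so it voices to [v].
/k/ is a voiceless obstruent between vowels /o/ and /a/, so it voices to [g].
/s/ is a voiceless obstruent between vowels /a/ and /e/, so it voices to [z].
The other instance of /t/ does not occur in the required environment and remains unchanged.
Surface form: [tavuogazeo].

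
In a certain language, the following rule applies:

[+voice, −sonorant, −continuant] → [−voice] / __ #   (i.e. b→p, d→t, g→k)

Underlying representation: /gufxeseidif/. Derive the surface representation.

No segment of /gufxeseidif/ meets the structural description of the rule, so the form surfaces unchanged.

gufxeseidif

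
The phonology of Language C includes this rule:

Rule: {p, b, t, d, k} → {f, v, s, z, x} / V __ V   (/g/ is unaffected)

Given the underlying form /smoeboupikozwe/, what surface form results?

smoevoufixozwe

/b/ is a stop between vowels /e/ and /o/, so it spirantizes to the fricative [v].
/p/ is a stop between vowels /u/ and /i/, so it spirantizes to the fricative [f].
/k/ is a stop between vowels /i/ and /o/, so it spirantizes to the fricative [x].
Surface form: [smoevoufixozwe].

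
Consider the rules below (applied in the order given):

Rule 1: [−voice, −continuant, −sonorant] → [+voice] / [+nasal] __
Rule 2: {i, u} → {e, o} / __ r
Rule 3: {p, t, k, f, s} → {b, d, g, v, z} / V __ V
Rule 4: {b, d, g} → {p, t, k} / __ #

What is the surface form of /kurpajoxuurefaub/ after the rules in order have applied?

korpajoxuorevaup

Rule 1 (post-nasal voicing): no segment meets the environment; /kurpajoxuurefaub/ is unchanged.
Rule 2 (pre-rhotic lowering): /u/ is a high vowel immediately before /r/, so it lowers to [o]. /u/ is a high vowel immediately before /r/, so it lowers to [o]. /kurpajoxuurefaub/ → korpajoxuorefaub.
Rule 3 (intervocalic voicing): /f/ is a voiceless obstruent between vowels /e/ and /a/, so it voices to [v]. /korpajoxuorefaub/ → korpajoxuorevaub.
Rule 4 (final devoicing): /b/ is a voiced stop in word-final position, so it devoices to [p]. /korpajoxuorevaub/ → korpajoxuorevaup.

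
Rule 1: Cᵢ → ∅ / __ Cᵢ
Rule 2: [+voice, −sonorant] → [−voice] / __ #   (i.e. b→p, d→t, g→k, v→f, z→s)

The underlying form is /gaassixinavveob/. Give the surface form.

Rule 1 (degemination): /ss/ is a geminate; the first /s/ deletes. /vv/ is a geminate; the first /v/ deletes. /gaassixinavveob/ → gaasixinaveob.
Rule 2 (final devoicing): /b/ is a voiced obstruent in word-final position, so it devoices to [p]. /gaasixinaveob/ → gaasixinaveop.

gaasixinaveop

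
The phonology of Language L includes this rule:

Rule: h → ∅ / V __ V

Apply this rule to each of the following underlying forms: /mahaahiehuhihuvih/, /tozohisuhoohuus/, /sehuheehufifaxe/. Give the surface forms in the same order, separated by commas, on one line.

/mahaahiehuhihuvih/: /h/ occurs between vowels /a/ and /a/, so it deletes. /h/ occurs between vowels /a/ and /i/, so it deletes. /h/ occurs between vowels /e/ and /u/, so it deletes. /h/ occurs between vowels /u/ and /i/, so it deletes. /h/ occurs between vowels /i/ and /u/, so it deletes. → [maaaieuiuvih].
/tozohisuhoohuus/: /h/ occurs between vowels /o/ and /i/, so it deletes. /h/ occurs between vowels /u/ and /o/, so it deletes. /h/ occurs between vowels /o/ and /u/, so it deletes. → [tozoisuoouus].
/sehuheehufifaxe/: /h/ occurs between vowels /e/ and /u/, so it deletes. /h/ occurs between vowels /u/ and /e/, so it deletes. /h/ occurs between vowels /e/ and /u/, so it deletes. → [seueeufifaxe].

maaaieuiuvih, tozoisuoouus, seueeufifaxe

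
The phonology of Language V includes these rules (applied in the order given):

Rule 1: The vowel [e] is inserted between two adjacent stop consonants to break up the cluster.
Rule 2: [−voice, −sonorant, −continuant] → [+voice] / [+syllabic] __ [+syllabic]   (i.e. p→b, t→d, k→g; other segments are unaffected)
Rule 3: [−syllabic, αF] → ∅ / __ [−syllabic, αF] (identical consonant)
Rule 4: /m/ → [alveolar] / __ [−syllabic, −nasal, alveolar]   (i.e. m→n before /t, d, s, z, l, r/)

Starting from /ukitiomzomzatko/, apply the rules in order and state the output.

ugidionzonzadego

Rule 1 (stop-cluster e-epenthesis): /t/ and /k/ form a stop–stop cluster, so [e] is inserted between them. /ukitiomzomzatko/ → ukitiomzomzateko.
Rule 2 (intervocalic voicing): /k/ is a voiceless stop between vowels /u/ and /i/, so it voices to [g]. /t/ is a voiceless stop between vowels /i/ and /i/, so it voices to [d]. /t/ is a voiceless stop between vowels /a/ and /e/, so it voices to [d]. /k/ is a voiceless stop between vowels /e/ and /o/, so it voices to [g]. /ukitiomzomzateko/ → ugidiomzomzadego.
Rule 3 (degemination): no segment meets the environment; /ugidiomzomzadego/ is unchanged.
Rule 4 (nasal place assimilation): /m/ precedes the alveolar consonant /z/, so it assimilates in place to [n]. /m/ precedes the alveolar consonant /z/, so it assimilates in place to [n]. /ugidiomzomzadego/ → ugidionzonzadego.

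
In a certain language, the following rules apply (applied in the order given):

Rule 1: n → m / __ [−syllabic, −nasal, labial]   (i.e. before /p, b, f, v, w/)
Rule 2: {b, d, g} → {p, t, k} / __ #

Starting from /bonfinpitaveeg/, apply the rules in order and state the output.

bomfimpitaveek

Rule 1 (nasal place assimilation): /n/ precedes the labial consonant /f/, so it assimilates in place to [m]. /n/ precedes the labial consonant /p/, so it assimilates in place to [m]. /bonfinpitaveeg/ → bomfimpitaveeg.
Rule 2 (final devoicing): /g/ is a voiced stop in word-final position, so it devoices to [k]. /bomfimpitaveeg/ → bomfimpitaveek.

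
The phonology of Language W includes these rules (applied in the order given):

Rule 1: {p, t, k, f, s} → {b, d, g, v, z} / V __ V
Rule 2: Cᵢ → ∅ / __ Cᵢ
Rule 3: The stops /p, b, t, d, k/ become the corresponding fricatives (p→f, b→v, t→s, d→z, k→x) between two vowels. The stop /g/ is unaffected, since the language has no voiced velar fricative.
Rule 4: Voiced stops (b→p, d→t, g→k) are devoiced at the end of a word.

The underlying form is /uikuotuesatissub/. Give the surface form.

Rule 1 (intervocalic voicing): /k/ is a voiceless obstruent between vowels /i/ and /u/, so it voices to [g]. /t/ is a voiceless obstruent between vowels /o/ and /u/, so it voices to [d]. /s/ is a voiceless obstruent between vowels /e/ and /a/, so it voices to [z]. /t/ is a voiceless obstruent between vowels /a/ and /i/, so it voices to [d]. /uikuotuesatissub/ → uiguoduezadissub.
Rule 2 (degemination): /ss/ is a geminate; the first /s/ deletes. /uiguoduezadissub/ → uiguoduezadisub.
Rule 3 (intervocalic spirantization): /d/ is a stop between vowels /o/ and /u/, so it spirantizes to the fricative [z]. /d/ is a stop between vowels /a/ and /i/, so it spirantizes to the fricative [z]. /uiguoduezadisub/ → uiguozuezazisub.
Rule 4 (final devoicing): /b/ is a voiced stop in word-final position, so it devoices to [p]. /uiguozuezazisub/ → uiguozuezazisup.

uiguozuezazisup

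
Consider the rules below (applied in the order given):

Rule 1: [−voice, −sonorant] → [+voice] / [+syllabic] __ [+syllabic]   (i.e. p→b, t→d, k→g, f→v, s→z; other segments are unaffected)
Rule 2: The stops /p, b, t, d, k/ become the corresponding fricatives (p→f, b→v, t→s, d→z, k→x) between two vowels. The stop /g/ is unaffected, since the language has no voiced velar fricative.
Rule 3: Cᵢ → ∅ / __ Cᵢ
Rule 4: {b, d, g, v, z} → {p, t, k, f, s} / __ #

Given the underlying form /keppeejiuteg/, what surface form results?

Rule 1 (intervocalic voicing): /t/ is a voiceless obstruent between vowels /u/ and /e/, so it voices to [d]. /keppeejiuteg/ → keppeejiudeg.
Rule 2 (intervocalic spirantization): /d/ is a stop between vowels /u/ and /e/, so it spirantizes to the fricative [z]. /keppeejiudeg/ → keppeejiuzeg.
Rule 3 (degemination): /pp/ is a geminate; the first /p/ deletes. /keppeejiuzeg/ → kepeejiuzeg.
Rule 4 (final devoicing): /g/ is a voiced obstruent in word-final position, so it devoices to [k]. /kepeejiuzeg/ → kepeejiuzek.

kepeejiuzek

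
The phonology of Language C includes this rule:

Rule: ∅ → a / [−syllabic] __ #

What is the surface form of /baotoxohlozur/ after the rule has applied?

baotoxohlozura

the form ends in the consonant /r/, so [a] is inserted word-finally.
Surface form: [baotoxohlozura].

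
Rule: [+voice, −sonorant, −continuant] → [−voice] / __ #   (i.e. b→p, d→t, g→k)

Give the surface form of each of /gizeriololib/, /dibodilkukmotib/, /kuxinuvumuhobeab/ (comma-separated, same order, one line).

/gizeriololib/: /b/ is a voiced stop in word-final position, so it devoices to [p]. → [gizeriololip].
/dibodilkukmotib/: /b/ is a voiced stop in word-final position, so it devoices to [p]. → [dibodilkukmotip].
/kuxinuvumuhobeab/: /b/ is a voiced stop in word-final position, so it devoices to [p]. → [kuxinuvumuhobeap].

gizeriololip, dibodilkukmotip, kuxinuvumuhobeap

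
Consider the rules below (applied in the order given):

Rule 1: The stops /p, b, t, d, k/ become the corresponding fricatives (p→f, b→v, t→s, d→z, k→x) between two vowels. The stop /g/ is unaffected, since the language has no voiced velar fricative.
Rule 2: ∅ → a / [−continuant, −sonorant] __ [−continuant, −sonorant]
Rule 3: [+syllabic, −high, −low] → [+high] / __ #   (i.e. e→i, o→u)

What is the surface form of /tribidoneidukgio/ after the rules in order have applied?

trivizoneizukagiu

Rule 1 (intervocalic spirantization): /b/ is a stop between vowels /i/ and /i/, so it spirantizes to the fricative [v]. /d/ is a stop between vowels /i/ and /o/, so it spirantizes to the fricative [z]. /d/ is a stop between vowels /i/ and /u/, so it spirantizes to the fricative [z]. /tribidoneidukgio/ → trivizoneizukgio.
Rule 2 (stop-cluster a-epenthesis): /k/ and /g/ form a stop–stop cluster, so [a] is inserted between them. /trivizoneizukgio/ → trivizoneizukagio.
Rule 3 (final vowel raising): /o/ is a mid vowel in word-final position, so it raises to [u]. /trivizoneizukagio/ → trivizoneizukagiu.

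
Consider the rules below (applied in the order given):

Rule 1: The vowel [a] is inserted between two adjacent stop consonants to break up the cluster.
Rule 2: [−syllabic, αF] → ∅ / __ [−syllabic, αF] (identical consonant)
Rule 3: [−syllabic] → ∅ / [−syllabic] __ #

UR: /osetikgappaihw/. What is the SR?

osetikagapapaih

Rule 1 (stop-cluster a-epenthesis): /k/ and /g/ form a stop–stop cluster, so [a] is inserted between them. /p/ and /p/ form a stop–stop cluster, so [a] is inserted between them. /osetikgappaihw/ → osetikagapapaihw.
Rule 2 (degemination): no segment meets the environment; /osetikagapapaihw/ is unchanged.
Rule 3 (final cluster simplification): /w/ is the second consonant of a word-final cluster /hw/, so it deletes. /osetikagapapaihw/ → osetikagapapaih.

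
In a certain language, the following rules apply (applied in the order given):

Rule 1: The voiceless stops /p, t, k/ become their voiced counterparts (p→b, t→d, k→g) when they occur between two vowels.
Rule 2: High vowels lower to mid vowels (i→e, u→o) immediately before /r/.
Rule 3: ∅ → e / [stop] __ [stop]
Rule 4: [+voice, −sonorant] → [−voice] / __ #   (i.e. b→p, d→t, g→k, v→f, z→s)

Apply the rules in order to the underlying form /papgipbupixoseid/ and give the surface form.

Rule 1 (intervocalic voicing): /p/ is a voiceless stop between vowels /u/ and /i/, so it voices to [b]. /papgipbupixoseid/ → papgipbubixoseid.
Rule 2 (pre-rhotic lowering): no segment meets the environment; /papgipbubixoseid/ is unchanged.
Rule 3 (stop-cluster e-epenthesis): /p/ and /g/ form a stop–stop cluster, so [e] is inserted between them. /p/ and /b/ form a stop–stop cluster, so [e] is inserted between them. /papgipbubixoseid/ → papegipebubixoseid.
Rule 4 (final devoicing): /d/ is a voiced obstruent in word-final position, so it devoices to [t]. /papegipebubixoseid/ → papegipebubixoseit.

papegipebubixoseit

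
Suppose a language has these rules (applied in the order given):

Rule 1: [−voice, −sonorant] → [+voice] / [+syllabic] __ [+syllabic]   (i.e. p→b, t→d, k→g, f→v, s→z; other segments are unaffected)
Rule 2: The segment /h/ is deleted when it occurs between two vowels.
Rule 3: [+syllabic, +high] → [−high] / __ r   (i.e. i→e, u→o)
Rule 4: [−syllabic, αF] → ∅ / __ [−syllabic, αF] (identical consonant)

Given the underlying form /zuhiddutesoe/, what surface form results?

zuidudezoe

Rule 1 (intervocalic voicing): /t/ is a voiceless obstruent between vowels /u/ and /e/, so it voices to [d]. /s/ is a voiceless obstruent between vowels /e/ and /o/, so it voices to [z]. /zuhiddutesoe/ → zuhiddudezoe.
Rule 2 (intervocalic h-deletion): /h/ occurs between vowels /u/ and /i/, so it deletes. /zuhiddudezoe/ → zuiddudezoe.
Rule 3 (pre-rhotic lowering): no segment meets the environment; /zuiddudezoe/ is unchanged.
Rule 4 (degemination): /dd/ is a geminate; the first /d/ deletes. /zuiddudezoe/ → zuidudezoe.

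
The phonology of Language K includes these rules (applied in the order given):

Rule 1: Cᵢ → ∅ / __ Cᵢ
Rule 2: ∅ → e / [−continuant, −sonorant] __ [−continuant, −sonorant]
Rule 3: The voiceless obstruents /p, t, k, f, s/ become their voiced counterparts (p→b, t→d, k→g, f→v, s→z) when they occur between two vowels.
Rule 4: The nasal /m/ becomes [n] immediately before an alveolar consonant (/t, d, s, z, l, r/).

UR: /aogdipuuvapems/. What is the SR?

aogedibuuvabens

Rule 1 (degemination): no segment meets the environment; /aogdipuuvapems/ is unchanged.
Rule 2 (stop-cluster e-epenthesis): /g/ and /d/ form a stop–stop cluster, so [e] is inserted between them. /aogdipuuvapems/ → aogedipuuvapems.
Rule 3 (intervocalic voicing): /p/ is a voiceless obstruent between vowels /i/ and /u/, so it voices to [b]. /p/ is a voiceless obstruent between vowels /a/ and /e/, so it voices to [b]. /aogedipuuvapems/ → aogedibuuvabems.
Rule 4 (nasal place assimilation): /m/ precedes the alveolar consonant /s/, so it assimilates in place to [n]. /aogedibuuvabems/ → aogedibuuvabens.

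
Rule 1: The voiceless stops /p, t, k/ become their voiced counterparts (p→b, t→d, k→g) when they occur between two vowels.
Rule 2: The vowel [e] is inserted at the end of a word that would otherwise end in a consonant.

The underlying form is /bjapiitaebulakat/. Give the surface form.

Rule 1 (intervocalic voicing): /p/ is a voiceless stop between vowels /a/ and /i/, so it voices to [b]. /t/ is a voiceless stop between vowels /i/ and /a/, so it voices to [d]. /k/ is a voiceless stop between vowels /a/ and /a/, so it voices to [g]. /bjapiitaebulakat/ → bjabiidaebulagat.
Rule 2 (final e-epenthesis): the form ends in the consonant /t/, so [e] is inserted word-finally. /bjabiidaebulagat/ → bjabiidaebulagate.

bjabiidaebulagate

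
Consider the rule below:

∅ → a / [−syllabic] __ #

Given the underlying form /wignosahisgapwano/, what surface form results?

No segment of /wignosahisgapwano/ meets the structural description of the rule, so the form surfaces unchanged.

wignosahisgapwano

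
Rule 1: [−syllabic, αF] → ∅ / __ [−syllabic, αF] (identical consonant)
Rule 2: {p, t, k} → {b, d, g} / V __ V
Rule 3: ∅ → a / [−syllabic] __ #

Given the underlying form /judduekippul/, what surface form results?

juduegibula

Rule 1 (degemination): /dd/ is a geminate; the first /d/ deletes. /pp/ is a geminate; the first /p/ deletes. /judduekippul/ → juduekipul.
Rule 2 (intervocalic voicing): /k/ is a voiceless stop between vowels /e/ and /i/, so it voices to [g]. /p/ is a voiceless stop between vowels /i/ and /u/, so it voices to [b]. /juduekipul/ → juduegibul.
Rule 3 (final a-epenthesis): the form ends in the consonant /l/, so [a] is inserted word-finally. /juduegibul/ → juduegibula.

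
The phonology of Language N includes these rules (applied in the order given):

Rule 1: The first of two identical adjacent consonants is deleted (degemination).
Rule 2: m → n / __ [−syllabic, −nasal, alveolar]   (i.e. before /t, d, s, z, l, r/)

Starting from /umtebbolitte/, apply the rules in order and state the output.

Rule 1 (degemination): /bb/ is a geminate; the first /b/ deletes. /tt/ is a geminate; the first /t/ deletes. /umtebbolitte/ → umtebolite.
Rule 2 (nasal place assimilation): /m/ precedes the alveolar consonant /t/, so it assimilates in place to [n]. /umtebolite/ → untebolite.

untebolite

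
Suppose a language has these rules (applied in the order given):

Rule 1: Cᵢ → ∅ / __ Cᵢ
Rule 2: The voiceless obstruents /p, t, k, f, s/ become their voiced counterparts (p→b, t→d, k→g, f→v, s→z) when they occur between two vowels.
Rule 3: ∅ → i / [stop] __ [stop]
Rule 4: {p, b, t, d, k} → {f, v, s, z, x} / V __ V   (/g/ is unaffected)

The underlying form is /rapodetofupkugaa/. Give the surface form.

Rule 1 (degemination): no segment meets the environment; /rapodetofupkugaa/ is unchanged.
Rule 2 (intervocalic voicing): /p/ is a voiceless obstruent between vowels /a/ and /o/, so it voices to [b]. /t/ is a voiceless obstruent between vowels /e/ and /o/, so it voices to [d]. /f/ is a voiceless obstruent between vowels /o/ and /u/, so it voices to [v]. /rapodetofupkugaa/ → rabodedovupkugaa.
Rule 3 (stop-cluster i-epenthesis): /p/ and /k/ form a stop–stop cluster, so [i] is inserted between them. /rabodedovupkugaa/ → rabodedovupikugaa.
Rule 4 (intervocalic spirantization): /b/ is a stop between vowels /a/ and /o/, so it spirantizes to the fricative [v]. /d/ is a stop between vowels /o/ and /e/, so it spirantizes to the fricative [z]. /d/ is a stop between vowels /e/ and /o/, so it spirantizes to the fricative [z]. /p/ is a stop between vowels /u/ and /i/, so it spirantizes to the fricative [f]. /k/ is a stop between vowels /i/ and /u/, so it spirantizes to the fricative [x]. /rabodedovupikugaa/ → ravozezovufixugaa.

ravozezovufixugaa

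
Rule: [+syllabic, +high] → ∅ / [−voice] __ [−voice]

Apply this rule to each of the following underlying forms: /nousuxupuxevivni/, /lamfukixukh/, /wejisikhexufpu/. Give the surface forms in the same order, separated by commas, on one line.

/nousuxupuxevivni/: /u/ is a high vowel flanked by voiceless consonants /s/ and /x/, so it deletes. /u/ is a high vowel flanked by voiceless consonants /x/ and /p/, so it deletes. /u/ is a high vowel flanked by voiceless consonants /p/ and /x/, so it deletes. → [nousxpxevivni].
/lamfukixukh/: /u/ is a high vowel flanked by voiceless consonants /f/ and /k/, so it deletes. /i/ is a high vowel flanked by voiceless consonants /k/ and /x/, so it deletes. /u/ is a high vowel flanked by voiceless consonants /x/ and /k/, so it deletes. → [lamfkxkh].
/wejisikhexufpu/: /i/ is a high vowel flanked by voiceless consonants /s/ and /k/, so it deletes. /u/ is a high vowel flanked by voiceless consonants /x/ and /f/, so it deletes. → [wejiskhexfpu].

nousxpxevivni, lamfkxkh, wejiskhexfpu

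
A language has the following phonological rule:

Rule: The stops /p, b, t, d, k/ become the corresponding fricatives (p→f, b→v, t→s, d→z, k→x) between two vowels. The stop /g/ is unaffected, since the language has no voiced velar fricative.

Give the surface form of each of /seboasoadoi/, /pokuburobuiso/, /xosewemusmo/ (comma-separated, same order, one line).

sevoasoazoi, poxuvurovuiso, xosewemusmo

/seboasoadoi/: /b/ is a stop between vowels /e/ and /o/, so it spirantizes to the fricative [v]. /d/ is a stop between vowels /a/ and /o/, so it spirantizes to the fricative [z]. → [sevoasoazoi].
/pokuburobuiso/: /k/ is a stop between vowels /o/ and /u/, so it spirantizes to the fricative [x]. /b/ is a stop between vowels /u/ and /u/, so it spirantizes to the fricative [v]. /b/ is a stop between vowels /o/ and /u/, so it spirantizes to the fricative [v]. → [poxuvurovuiso].
/xosewemusmo/: the rule's environment is not met; surfaces unchanged as [xosewemusmo].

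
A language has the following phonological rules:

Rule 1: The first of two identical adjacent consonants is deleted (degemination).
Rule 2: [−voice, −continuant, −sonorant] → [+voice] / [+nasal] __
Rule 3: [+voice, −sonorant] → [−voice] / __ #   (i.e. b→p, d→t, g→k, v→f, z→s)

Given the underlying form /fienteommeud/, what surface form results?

fiendeomeut

Rule 1 (degemination): /mm/ is a geminate; the first /m/ deletes. /fienteommeud/ → fienteomeud.
Rule 2 (post-nasal voicing): /t/ is a voiceless stop immediately after the nasal /n/, so it voices to [d]. /fienteomeud/ → fiendeomeud.
Rule 3 (final devoicing): /d/ is a voiced obstruent in word-final position, so it devoices to [t]. /fiendeomeud/ → fiendeomeut.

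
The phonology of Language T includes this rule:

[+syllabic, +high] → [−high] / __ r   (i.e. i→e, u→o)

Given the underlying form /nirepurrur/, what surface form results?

nereporror

/i/ is a high vowel immediately before /r/, so it lowers to [e].
/u/ is a high vowel immediately before /r/, so it lowers to [o].
/u/ is a high vowel immediately before /r/, so it lowers to [o].
Surface form: [nereporror].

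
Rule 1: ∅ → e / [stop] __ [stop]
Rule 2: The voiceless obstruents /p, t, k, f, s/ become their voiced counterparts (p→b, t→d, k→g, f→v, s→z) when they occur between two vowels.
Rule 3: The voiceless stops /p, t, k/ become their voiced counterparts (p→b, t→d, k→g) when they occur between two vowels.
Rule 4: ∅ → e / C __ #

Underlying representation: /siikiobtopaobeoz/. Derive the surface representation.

Rule 1 (stop-cluster e-epenthesis): /b/ and /t/ form a stop–stop cluster, so [e] is inserted between them. /siikiobtopaobeoz/ → siikiobetopaobeoz.
Rule 2 (intervocalic voicing): /k/ is a voiceless obstruent between vowels /i/ and /i/, so it voices to [g]. /t/ is a voiceless obstruent between vowels /e/ and /o/, so it voices to [d]. /p/ is a voiceless obstruent between vowels /o/ and /a/, so it voices to [b]. /siikiobetopaobeoz/ → siigiobedobaobeoz.
Rule 3 (intervocalic voicing): no segment meets the environment; /siigiobedobaobeoz/ is unchanged.
Rule 4 (final e-epenthesis): the form ends in the consonant /z/, so [e] is inserted word-finally. /siigiobedobaobeoz/ → siigiobedobaobeoze.

siigiobedobaobeoze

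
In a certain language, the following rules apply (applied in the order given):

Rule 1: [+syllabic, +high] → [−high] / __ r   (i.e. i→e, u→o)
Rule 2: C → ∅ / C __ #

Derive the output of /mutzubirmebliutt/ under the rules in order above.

mutzubermebliut

Rule 1 (pre-rhotic lowering): /i/ is a high vowel immediately before /r/, so it lowers to [e]. /mutzubirmebliutt/ → mutzubermebliutt.
Rule 2 (final cluster simplification): /t/ is the second consonant of a word-final cluster /tt/, so it deletes. /mutzubermebliutt/ → mutzubermebliut.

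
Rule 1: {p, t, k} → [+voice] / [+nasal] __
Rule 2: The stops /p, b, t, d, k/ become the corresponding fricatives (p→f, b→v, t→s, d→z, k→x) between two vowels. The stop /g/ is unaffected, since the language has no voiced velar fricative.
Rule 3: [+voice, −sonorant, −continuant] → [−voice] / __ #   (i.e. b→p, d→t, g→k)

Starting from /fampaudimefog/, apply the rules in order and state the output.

fambauzimefok

Rule 1 (post-nasal voicing): /p/ is a voiceless stop immediately after the nasal /m/, so it voices to [b]. /fampaudimefog/ → fambaudimefog.
Rule 2 (intervocalic spirantization): /d/ is a stop between vowels /u/ and /i/, so it spirantizes to the fricative [z]. /fambaudimefog/ → fambauzimefog.
Rule 3 (final devoicing): /g/ is a voiced stop in word-final position, so it devoices to [k]. /fambauzimefog/ → fambauzimefok.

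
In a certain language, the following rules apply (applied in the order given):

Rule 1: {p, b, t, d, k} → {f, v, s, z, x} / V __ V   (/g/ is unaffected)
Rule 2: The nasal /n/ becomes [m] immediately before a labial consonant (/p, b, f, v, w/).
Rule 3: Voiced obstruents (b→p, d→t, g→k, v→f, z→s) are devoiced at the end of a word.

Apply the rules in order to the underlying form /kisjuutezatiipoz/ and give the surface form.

kisjuusezasiifos

Rule 1 (intervocalic spirantization): /t/ is a stop between vowels /u/ and /e/, so it spirantizes to the fricative [s]. /t/ is a stop between vowels /a/ and /i/, so it spirantizes to the fricative [s]. /p/ is a stop between vowels /i/ and /o/, so it spirantizes to the fricative [f]. /kisjuutezatiipoz/ → kisjuusezasiifoz.
Rule 2 (nasal place assimilation): no segment meets the environment; /kisjuusezasiifoz/ is unchanged.
Rule 3 (final devoicing): /z/ is a voiced obstruent in word-final position, so it devoices to [s]. /kisjuusezasiifoz/ → kisjuusezasiifos.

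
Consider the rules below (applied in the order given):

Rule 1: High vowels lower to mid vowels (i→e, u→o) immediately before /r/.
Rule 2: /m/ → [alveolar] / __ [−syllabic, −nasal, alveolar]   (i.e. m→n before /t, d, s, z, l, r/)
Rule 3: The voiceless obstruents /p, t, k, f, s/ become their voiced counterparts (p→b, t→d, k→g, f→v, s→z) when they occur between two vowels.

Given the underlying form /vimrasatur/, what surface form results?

vinrazador

Rule 1 (pre-rhotic lowering): /u/ is a high vowel immediately before /r/, so it lowers to [o]. /vimrasatur/ → vimrasator.
Rule 2 (nasal place assimilation): /m/ precedes the alveolar consonant /r/, so it assimilates in place to [n]. /vimrasator/ → vinrasator.
Rule 3 (intervocalic voicing): /s/ is a voiceless obstruent between vowels /a/ and /a/, so it voices to [z]. /t/ is a voiceless obstruent between vowels /a/ and /o/, so it voices to [d]. /vinrasator/ → vinrazador.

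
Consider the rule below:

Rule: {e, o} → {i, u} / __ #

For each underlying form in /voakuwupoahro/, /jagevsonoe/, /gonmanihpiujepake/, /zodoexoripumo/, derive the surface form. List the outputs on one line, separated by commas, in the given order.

voakuwupoahru, jagevsonoi, gonmanihpiujepaki, zodoexoripumu

/voakuwupoahro/: /o/ is a mid vowel in word-final position, so it raises to [u]. → [voakuwupoahru].
/jagevsonoe/: /e/ is a mid vowel in word-final position, so it raises to [i]. → [jagevsonoi].
/gonmanihpiujepake/: /e/ is a mid vowel in word-final position, so it raises to [i]. → [gonmanihpiujepaki].
/zodoexoripumo/: /o/ is a mid vowel in word-final position, so it raises to [u]. → [zodoexoripumu].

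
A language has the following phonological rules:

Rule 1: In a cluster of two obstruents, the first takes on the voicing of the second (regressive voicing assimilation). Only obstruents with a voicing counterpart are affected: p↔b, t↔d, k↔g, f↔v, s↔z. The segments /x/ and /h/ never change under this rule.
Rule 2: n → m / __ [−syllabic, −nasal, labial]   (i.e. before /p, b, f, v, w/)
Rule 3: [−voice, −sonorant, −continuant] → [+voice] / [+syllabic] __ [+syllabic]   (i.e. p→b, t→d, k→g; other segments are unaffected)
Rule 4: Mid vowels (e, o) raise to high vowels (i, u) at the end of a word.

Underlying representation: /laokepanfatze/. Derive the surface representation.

Rule 1 (regressive voicing assimilation): /t/ precedes the voiced obstruent /z/, so it voices to [d] by assimilation. /laokepanfatze/ → laokepanfadze.
Rule 2 (nasal place assimilation): /n/ precedes the labial consonant /f/, so it assimilates in place to [m]. /laokepanfadze/ → laokepamfadze.
Rule 3 (intervocalic voicing): /k/ is a voiceless stop between vowels /o/ and /e/, so it voices to [g]. /p/ is a voiceless stop between vowels /e/ and /a/, so it voices to [b]. /laokepamfadze/ → laogebamfadze.
Rule 4 (final vowel raising): /e/ is a mid vowel in word-final position, so it raises to [i]. /laogebamfadze/ → laogebamfadzi.

laogebamfadzi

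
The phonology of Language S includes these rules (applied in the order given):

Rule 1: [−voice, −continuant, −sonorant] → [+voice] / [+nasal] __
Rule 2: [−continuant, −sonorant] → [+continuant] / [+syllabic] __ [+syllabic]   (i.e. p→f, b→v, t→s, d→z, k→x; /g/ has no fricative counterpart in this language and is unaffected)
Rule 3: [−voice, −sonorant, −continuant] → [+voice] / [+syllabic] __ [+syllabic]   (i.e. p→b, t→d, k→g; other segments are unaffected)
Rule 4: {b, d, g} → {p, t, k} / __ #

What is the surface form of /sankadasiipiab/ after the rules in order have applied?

Rule 1 (post-nasal voicing): /k/ is a voiceless stop immediately after the nasal /n/, so it voices to [g]. /sankadasiipiab/ → sangadasiipiab.
Rule 2 (intervocalic spirantization): /d/ is a stop between vowels /a/ and /a/, so it spirantizes to the fricative [z]. /p/ is a stop between vowels /i/ and /i/, so it spirantizes to the fricative [f]. /sangadasiipiab/ → sangazasiifiab.
Rule 3 (intervocalic voicing): no segment meets the environment; /sangazasiifiab/ is unchanged.
Rule 4 (final devoicing): /b/ is a voiced stop in word-final position, so it devoices to [p]. /sangazasiifiab/ → sangazasiifiap.

sangazasiifiap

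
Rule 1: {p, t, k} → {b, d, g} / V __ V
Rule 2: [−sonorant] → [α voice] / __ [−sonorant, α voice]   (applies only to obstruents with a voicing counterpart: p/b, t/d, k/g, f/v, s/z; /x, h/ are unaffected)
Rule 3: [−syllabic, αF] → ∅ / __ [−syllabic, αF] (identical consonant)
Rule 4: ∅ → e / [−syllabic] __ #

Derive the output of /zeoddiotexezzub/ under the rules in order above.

zeodiodexezube

Rule 1 (intervocalic voicing): /t/ is a voiceless stop between vowels /o/ and /e/, so it voices to [d]. /zeoddiotexezzub/ → zeoddiodexezzub.
Rule 2 (regressive voicing assimilation): no segment meets the environment; /zeoddiodexezzub/ is unchanged.
Rule 3 (degemination): /dd/ is a geminate; the first /d/ deletes. /zz/ is a geminate; the first /z/ deletes. /zeoddiodexezzub/ → zeodiodexezub.
Rule 4 (final e-epenthesis): the form ends in the consonant /b/, so [e] is inserted word-finally. /zeodiodexezub/ → zeodiodexezube.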